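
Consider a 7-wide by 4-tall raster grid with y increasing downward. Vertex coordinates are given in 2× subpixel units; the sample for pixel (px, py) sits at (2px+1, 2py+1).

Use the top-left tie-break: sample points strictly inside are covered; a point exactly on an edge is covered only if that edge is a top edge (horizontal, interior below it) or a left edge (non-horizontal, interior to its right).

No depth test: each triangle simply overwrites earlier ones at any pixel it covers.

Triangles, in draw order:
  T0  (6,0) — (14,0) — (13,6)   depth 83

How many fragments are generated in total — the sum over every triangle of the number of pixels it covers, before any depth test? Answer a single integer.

T0:
  2·area = 48
  edge (6, 0)→(14, 0): d=(8,0) top-left  bias=+0
  edge (14, 0)→(13, 6): d=(-1,6) right/bottom  bias=-1
  edge (13, 6)→(6, 0): d=(-7,-6) top-left  bias=+0
    (4,0)@(9, 1): e=[8,29,11] → #
    (5,0)@(11, 1): e=[8,17,23] → #
    (6,0)@(13, 1): e=[8,5,35] → #
    (4,1)@(9, 3): e=[24,27,-3] → ·
    (5,1)@(11, 3): e=[24,15,9] → #
    (5,2)@(11, 5): e=[40,13,-5] → ·
    (6,2)@(13, 5): e=[40,1,7] → #
    (6,3)@(13, 7): e=[56,-1,-7] → ·
  covered (6 px):
    · · · · # # #
    · · · · · # #
    · · · · · · #
    · · · · · · ·

Final: 6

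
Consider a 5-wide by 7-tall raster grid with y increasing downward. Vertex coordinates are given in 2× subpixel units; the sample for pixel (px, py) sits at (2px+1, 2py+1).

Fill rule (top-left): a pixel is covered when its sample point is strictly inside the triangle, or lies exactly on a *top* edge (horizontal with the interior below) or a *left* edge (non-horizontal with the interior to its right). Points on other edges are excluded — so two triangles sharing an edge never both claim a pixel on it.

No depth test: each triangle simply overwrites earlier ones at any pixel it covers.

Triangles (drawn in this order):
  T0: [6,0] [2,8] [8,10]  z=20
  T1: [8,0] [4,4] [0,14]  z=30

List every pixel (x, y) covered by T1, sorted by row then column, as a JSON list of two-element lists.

T0:
  2·area = 56  (B↔C swapped to make it positive)
  edge (6, 0)→(8, 10): d=(2,10) right/bottom  bias=-1
  edge (8, 10)→(2, 8): d=(-6,-2) top-left  bias=+0
  edge (2, 8)→(6, 0): d=(4,-8) top-left  bias=+0
    (2,1)@(5, 3): e=[16,36,4] → #
    (3,1)@(7, 3): e=[-4,40,20] → ·
    (2,2)@(5, 5): e=[20,24,12] → #
    (3,2)@(7, 5): e=[0,28,28] → ·  [on edge]
    (1,3)@(3, 7): e=[44,8,4] → #
    (3,3)@(7, 7): e=[4,16,36] → #
    (4,3)@(9, 7): e=[-16,20,52] → ·
    (1,4)@(3, 9): e=[48,-4,12] → ·
    (2,4)@(5, 9): e=[28,0,28] → #  [on edge]
    (4,4)@(9, 9): e=[-12,8,60] → ·
    (2,5)@(5, 11): e=[32,-12,36] → ·
    (3,5)@(7, 11): e=[12,-8,52] → ·
  covered (7 px):
    · · · · ·
    · · # · ·
    · · # · ·
    · # # # ·
    · · # # ·
    · · · · ·
    · · · · ·
T1:
  2·area = 24  (B↔C swapped to make it positive)
  edge (8, 0)→(0, 14): d=(-8,14) right/bottom  bias=-1
  edge (0, 14)→(4, 4): d=(4,-10) top-left  bias=+0
  edge (4, 4)→(8, 0): d=(4,-4) top-left  bias=+0
    (3,0)@(7, 1): e=[6,18,0] → #  [on edge]
    (4,0)@(9, 1): e=[-22,38,8] → ·
    (2,1)@(5, 3): e=[18,6,0] → #  [on edge]
    (3,1)@(7, 3): e=[-10,26,8] → ·
    (1,2)@(3, 5): e=[30,-6,0] → ·  [on edge]
    (2,2)@(5, 5): e=[2,14,8] → #
    (3,2)@(7, 5): e=[-26,34,16] → ·
    (0,3)@(1, 7): e=[42,-18,0] → ·  [on edge]
    (1,3)@(3, 7): e=[14,2,8] → #
    (2,3)@(5, 7): e=[-14,22,16] → ·
    (1,4)@(3, 9): e=[-2,10,16] → ·
  covered (4 px):
    · · · # ·
    · · # · ·
    · · # · ·
    · # · · ·
    · · · · ·
    · · · · ·
    · · · · ·

Final: [[3,0],[2,1],[2,2],[1,3]]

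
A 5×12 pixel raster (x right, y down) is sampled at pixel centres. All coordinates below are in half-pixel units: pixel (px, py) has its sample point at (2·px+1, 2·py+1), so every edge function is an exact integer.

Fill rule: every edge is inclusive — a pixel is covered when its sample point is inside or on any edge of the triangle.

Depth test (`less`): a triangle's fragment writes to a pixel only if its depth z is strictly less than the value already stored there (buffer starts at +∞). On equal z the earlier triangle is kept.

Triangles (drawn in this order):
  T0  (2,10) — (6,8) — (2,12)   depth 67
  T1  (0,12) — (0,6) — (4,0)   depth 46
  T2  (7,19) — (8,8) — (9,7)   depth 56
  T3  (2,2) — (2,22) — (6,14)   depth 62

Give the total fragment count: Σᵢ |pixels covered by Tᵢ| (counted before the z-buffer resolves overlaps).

T0:
  2·area = 8
  edge (2, 10)→(6, 8): d=(4,-2) inclusive
  edge (6, 8)→(2, 12): d=(-4,4) inclusive
  edge (2, 12)→(2, 10): d=(0,-2) inclusive
    (4,2)@(9, 5): e=[-6,0,14] → .  [on edge]
    (3,3)@(7, 7): e=[-2,0,10] → .  [on edge]
    (2,4)@(5, 9): e=[2,0,6] → X  [on edge]
    (3,4)@(7, 9): e=[6,-8,10] → .
    (1,5)@(3, 11): e=[6,0,2] → X  [on edge]
    (2,5)@(5, 11): e=[10,-8,6] → .
    (0,6)@(1, 13): e=[10,0,-2] → .  [on edge]
    (1,6)@(3, 13): e=[14,-8,2] → .
  covered (2 px):
    . . . . .
    . . . . .
    . . . . .
    . . . . .
    . . X . .
    . X . . .
    . . . . .
    . . . . .
    . . . . .
    . . . . .
    . . . . .
    . . . . .
T1:
  2·area = 24
  edge (0, 12)→(0, 6): d=(0,-6) inclusive
  edge (0, 6)→(4, 0): d=(4,-6) inclusive
  edge (4, 0)→(0, 12): d=(-4,12) inclusive
    (1,1)@(3, 3): e=[18,6,0] → X  [on edge]
    (2,1)@(5, 3): e=[30,18,-24] → .
    (0,2)@(1, 5): e=[6,2,16] → X
    (1,2)@(3, 5): e=[18,14,-8] → .
    (0,3)@(1, 7): e=[6,10,8] → X
    (1,3)@(3, 7): e=[18,22,-16] → .
    (0,4)@(1, 9): e=[6,18,0] → X  [on edge]
    (1,4)@(3, 9): e=[18,30,-24] → .
    (0,5)@(1, 11): e=[6,26,-8] → .
  covered (4 px):
    . . . . .
    . X . . .
    X . . . .
    X . . . .
    X . . . .
    . . . . .
    . . . . .
    . . . . .
    . . . . .
    . . . . .
    . . . . .
    . . . . .
T2:
  2·area = 10
  edge (7, 19)→(8, 8): d=(1,-11) inclusive
  edge (8, 8)→(9, 7): d=(1,-1) inclusive
  edge (9, 7)→(7, 19): d=(-2,12) inclusive
    (4,3)@(9, 7): e=[10,0,0] → X  [on edge]
    (3,4)@(7, 9): e=[-10,0,20] → .  [on edge]
    (4,4)@(9, 9): e=[12,2,-4] → .
    (2,5)@(5, 11): e=[-30,0,40] → .  [on edge]
    (1,6)@(3, 13): e=[-50,0,60] → .  [on edge]
    (0,7)@(1, 15): e=[-70,0,80] → .  [on edge]
    (3,9)@(7, 19): e=[0,10,0] → X  [on edge]
    (4,9)@(9, 19): e=[22,12,-24] → .
    (3,10)@(7, 21): e=[2,12,-4] → .
  covered (2 px):
    . . . . .
    . . . . .
    . . . . .
    . . . . X
    . . . . .
    . . . . .
    . . . . .
    . . . . .
    . . . . .
    . . . X .
    . . . . .
    . . . . .
T3:
  2·area = 80  (B↔C swapped to make it positive)
  edge (2, 2)→(6, 14): d=(4,12) inclusive
  edge (6, 14)→(2, 22): d=(-4,8) inclusive
  edge (2, 22)→(2, 2): d=(0,-20) inclusive
    (1,2)@(3, 5): e=[0,60,20] → X  [on edge]
    (2,2)@(5, 5): e=[-24,44,60] → .
    (1,3)@(3, 7): e=[8,52,20] → X
    (2,3)@(5, 7): e=[-16,36,60] → .
    (1,4)@(3, 9): e=[16,44,20] → X
    (2,4)@(5, 9): e=[-8,28,60] → .
    (1,5)@(3, 11): e=[24,36,20] → X
    (2,5)@(5, 11): e=[0,20,60] → X  [on edge]
    (3,5)@(7, 11): e=[-24,4,100] → .
    (1,6)@(3, 13): e=[32,28,20] → X
    (3,6)@(7, 13): e=[-16,-4,100] → .
    (1,7)@(3, 15): e=[40,20,20] → X
    (3,8)@(7, 17): e=[0,-20,100] → .  [on edge]
    (4,11)@(9, 23): e=[0,-60,140] → .  [on edge]
  covered (11 px):
    . . . . .
    . . . . .
    . X . . .
    . X . . .
    . X . . .
    . X X . .
    . X X . .
    . X X . .
    . X . . .
    . X . . .
    . . . . .
    . . . . .

Answer: 19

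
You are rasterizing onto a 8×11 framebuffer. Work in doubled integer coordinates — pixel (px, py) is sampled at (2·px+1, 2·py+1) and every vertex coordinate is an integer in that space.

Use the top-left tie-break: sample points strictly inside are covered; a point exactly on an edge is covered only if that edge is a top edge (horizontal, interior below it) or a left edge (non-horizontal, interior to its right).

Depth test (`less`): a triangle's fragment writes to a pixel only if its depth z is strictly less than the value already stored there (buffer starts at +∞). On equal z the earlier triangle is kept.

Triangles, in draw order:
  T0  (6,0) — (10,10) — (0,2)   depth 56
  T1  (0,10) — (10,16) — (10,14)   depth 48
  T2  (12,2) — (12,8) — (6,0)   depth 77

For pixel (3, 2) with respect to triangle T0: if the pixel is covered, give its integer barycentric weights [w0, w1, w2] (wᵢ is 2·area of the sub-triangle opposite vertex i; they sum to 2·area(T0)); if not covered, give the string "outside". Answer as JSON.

T0:
  2·area = 68
  edge (6, 0)→(10, 10): d=(4,10) right/bottom  bias=-1
  edge (10, 10)→(0, 2): d=(-10,-8) top-left  bias=+0
  edge (0, 2)→(6, 0): d=(6,-2) top-left  bias=+0
    (1,0)@(3, 1): e=[34,34,0] → X  [on edge]
    (2,0)@(5, 1): e=[14,50,4] → X
    (3,0)@(7, 1): e=[-6,66,8] → .
    (1,1)@(3, 3): e=[42,14,12] → X
    (3,1)@(7, 3): e=[2,46,20] → X
    (4,1)@(9, 3): e=[-18,62,24] → .
    (1,2)@(3, 5): e=[50,-6,24] → .
    (2,2)@(5, 5): e=[30,10,28] → X
    (4,2)@(9, 5): e=[-10,42,36] → .
    (2,3)@(5, 7): e=[38,-10,40] → .
    (3,3)@(7, 7): e=[18,6,44] → X
    (4,3)@(9, 7): e=[-2,22,48] → .
  covered (9 px):
    . X X . . . . .
    . X X X . . . .
    . . X X . . . .
    . . . X . . . .
    . . . . X . . .
    . . . . . . . .
    . . . . . . . .
    . . . . . . . .
    . . . . . . . .
    . . . . . . . .
    . . . . . . . .
T1:
  2·area = 20  (B↔C swapped to make it positive)
  edge (0, 10)→(10, 14): d=(10,4) right/bottom  bias=-1
  edge (10, 14)→(10, 16): d=(0,2) right/bottom  bias=-1
  edge (10, 16)→(0, 10): d=(-10,-6) top-left  bias=+0
    (2,6)@(5, 13): e=[10,10,0] → X  [on edge]
    (3,6)@(7, 13): e=[2,6,12] → X
    (4,6)@(9, 13): e=[-6,2,24] → .
    (2,7)@(5, 15): e=[30,10,-20] → .
    (3,7)@(7, 15): e=[22,6,-8] → .
    (4,7)@(9, 15): e=[14,2,4] → X
    (5,7)@(11, 15): e=[6,-2,16] → .
    (4,8)@(9, 17): e=[34,2,-16] → .
    (7,9)@(15, 19): e=[30,-10,0] → .  [on edge]
  covered (3 px):
    . . . . . . . .
    . . . . . . . .
    . . . . . . . .
    . . . . . . . .
    . . . . . . . .
    . . . . . . . .
    . . X X . . . .
    . . . . X . . .
    . . . . . . . .
    . . . . . . . .
    . . . . . . . .
T2:
  2·area = 36
  edge (12, 2)→(12, 8): d=(0,6) right/bottom  bias=-1
  edge (12, 8)→(6, 0): d=(-6,-8) top-left  bias=+0
  edge (6, 0)→(12, 2): d=(6,2) right/bottom  bias=-1
    (3,0)@(7, 1): e=[30,2,4] → X
    (4,0)@(9, 1): e=[18,18,0] → .  [on edge]
    (3,1)@(7, 3): e=[30,-10,16] → .
    (4,1)@(9, 3): e=[18,6,12] → X
    (5,1)@(11, 3): e=[6,22,8] → X
    (6,1)@(13, 3): e=[-6,38,4] → .
    (7,1)@(15, 3): e=[-18,54,0] → .  [on edge]
    (4,2)@(9, 5): e=[18,-6,24] → .
    (5,2)@(11, 5): e=[6,10,20] → X
    (6,2)@(13, 5): e=[-6,26,16] → .
    (5,3)@(11, 7): e=[6,-2,32] → .
  covered (4 px):
    . . . X . . . .
    . . . . X X . .
    . . . . . X . .
    . . . . . . . .
    . . . . . . . .
    . . . . . . . .
    . . . . . . . .
    . . . . . . . .
    . . . . . . . .
    . . . . . . . .
    . . . . . . . .

Final: [26,32,10]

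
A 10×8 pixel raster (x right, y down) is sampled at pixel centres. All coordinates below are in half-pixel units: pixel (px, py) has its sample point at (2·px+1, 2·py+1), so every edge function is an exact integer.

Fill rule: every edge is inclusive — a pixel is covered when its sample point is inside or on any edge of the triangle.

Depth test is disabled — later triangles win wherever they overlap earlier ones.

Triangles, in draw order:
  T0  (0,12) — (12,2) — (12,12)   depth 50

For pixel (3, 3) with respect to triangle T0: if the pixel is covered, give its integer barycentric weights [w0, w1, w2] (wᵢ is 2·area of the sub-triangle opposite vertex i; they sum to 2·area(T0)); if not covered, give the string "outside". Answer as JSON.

T0:
  2·area = 120
  edge (0, 12)→(12, 2): d=(12,-10) inclusive
  edge (12, 2)→(12, 12): d=(0,10) inclusive
  edge (12, 12)→(0, 12): d=(-12,0) inclusive
    (5,1)@(11, 3): e=[2,10,108] → #
    (6,1)@(13, 3): e=[22,-10,108] → ·
    (4,2)@(9, 5): e=[6,30,84] → #
    (6,2)@(13, 5): e=[46,-10,84] → ·
    (3,3)@(7, 7): e=[10,50,60] → #
    (6,3)@(13, 7): e=[70,-10,60] → ·
    (2,4)@(5, 9): e=[14,70,36] → #
    (6,4)@(13, 9): e=[94,-10,36] → ·
    (1,5)@(3, 11): e=[18,90,12] → #
    (6,5)@(13, 11): e=[118,-10,12] → ·
    (1,6)@(3, 13): e=[42,90,-12] → ·
    (2,6)@(5, 13): e=[62,70,-12] → ·
  covered (15 px):
    · · · · · · · · · ·
    · · · · · # · · · ·
    · · · · # # · · · ·
    · · · # # # · · · ·
    · · # # # # · · · ·
    · # # # # # · · · ·
    · · · · · · · · · ·
    · · · · · · · · · ·

Final: [50,60,10]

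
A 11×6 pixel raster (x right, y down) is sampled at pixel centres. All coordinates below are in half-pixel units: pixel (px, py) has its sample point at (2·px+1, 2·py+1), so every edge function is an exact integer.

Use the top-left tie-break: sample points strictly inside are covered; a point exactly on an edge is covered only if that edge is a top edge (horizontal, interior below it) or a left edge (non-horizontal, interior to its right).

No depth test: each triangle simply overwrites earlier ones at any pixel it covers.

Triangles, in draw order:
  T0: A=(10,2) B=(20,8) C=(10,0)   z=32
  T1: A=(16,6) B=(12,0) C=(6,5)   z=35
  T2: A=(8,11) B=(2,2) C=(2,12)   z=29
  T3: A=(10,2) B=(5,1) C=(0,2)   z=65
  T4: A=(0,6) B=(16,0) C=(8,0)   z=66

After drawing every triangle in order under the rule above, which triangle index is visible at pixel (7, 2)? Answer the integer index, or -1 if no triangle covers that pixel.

T0:
  2·area = 20  (B↔C swapped to make it positive)
  edge (10, 2)→(10, 0): d=(0,-2) top-left  bias=+0
  edge (10, 0)→(20, 8): d=(10,8) right/bottom  bias=-1
  edge (20, 8)→(10, 2): d=(-10,-6) top-left  bias=+0
    (5,0)@(11, 1): e=[2,2,16] → █
    (6,0)@(13, 1): e=[6,-14,28] → ·
    (5,1)@(11, 3): e=[2,22,-4] → ·
    (6,1)@(13, 3): e=[6,6,8] → █
    (7,1)@(15, 3): e=[10,-10,20] → ·
    (6,2)@(13, 5): e=[6,26,-12] → ·
    (7,2)@(15, 5): e=[10,10,0] → █  [on edge]
    (8,2)@(17, 5): e=[14,-6,12] → ·
    (7,3)@(15, 7): e=[10,30,-20] → ·
  covered (3 px):
    · · · · · █ · · · · ·
    · · · · · · █ · · · ·
    · · · · · · · █ · · ·
    · · · · · · · · · · ·
    · · · · · · · · · · ·
    · · · · · · · · · · ·
T1:
  2·area = 56  (B↔C swapped to make it positive)
  edge (16, 6)→(6, 5): d=(-10,-1) top-left  bias=+0
  edge (6, 5)→(12, 0): d=(6,-5) top-left  bias=+0
  edge (12, 0)→(16, 6): d=(4,6) right/bottom  bias=-1
    (5,0)@(11, 1): e=[45,1,10] → █
    (6,0)@(13, 1): e=[47,11,-2] → ·
    (4,1)@(9, 3): e=[23,3,30] → █
    (6,1)@(13, 3): e=[27,23,6] → █
    (7,1)@(15, 3): e=[29,33,-6] → ·
    (3,2)@(7, 5): e=[1,5,50] → █
    (7,2)@(15, 5): e=[9,45,2] → █
    (8,2)@(17, 5): e=[11,55,-10] → ·
    (3,3)@(7, 7): e=[-19,17,58] → ·
    (4,3)@(9, 7): e=[-17,27,46] → ·
    (5,3)@(11, 7): e=[-15,37,34] → ·
    (6,3)@(13, 7): e=[-13,47,22] → ·
  covered (9 px):
    · · · · · █ · · · · ·
    · · · · █ █ █ · · · ·
    · · · █ █ █ █ █ · · ·
    · · · · · · · · · · ·
    · · · · · · · · · · ·
    · · · · · · · · · · ·
T2:
  2·area = 60  (B↔C swapped to make it positive)
  edge (8, 11)→(2, 12): d=(-6,1) right/bottom  bias=-1
  edge (2, 12)→(2, 2): d=(0,-10) top-left  bias=+0
  edge (2, 2)→(8, 11): d=(6,9) right/bottom  bias=-1
    (1,2)@(3, 5): e=[41,10,9] → █
    (2,2)@(5, 5): e=[39,30,-9] → ·
    (1,3)@(3, 7): e=[29,10,21] → █
    (2,3)@(5, 7): e=[27,30,3] → █
    (3,3)@(7, 7): e=[25,50,-15] → ·
    (1,4)@(3, 9): e=[17,10,33] → █
    (3,4)@(7, 9): e=[13,50,-3] → ·
    (1,5)@(3, 11): e=[5,10,45] → █
    (3,5)@(7, 11): e=[1,50,9] → █
    (4,5)@(9, 11): e=[-1,70,-9] → ·
  covered (8 px):
    · · · · · · · · · · ·
    · · · · · · · · · · ·
    · █ · · · · · · · · ·
    · █ █ · · · · · · · ·
    · █ █ · · · · · · · ·
    · █ █ █ · · · · · · ·
T3:
  2·area = 10  (B↔C swapped to make it positive)
  edge (10, 2)→(0, 2): d=(-10,0) right/bottom  bias=-1
  edge (0, 2)→(5, 1): d=(5,-1) top-left  bias=+0
  edge (5, 1)→(10, 2): d=(5,1) right/bottom  bias=-1
    (2,0)@(5, 1): e=[10,0,0] → ·  [on edge]
    (7,1)@(15, 3): e=[-10,20,0] → ·  [on edge]
  covered (0 px):
    · · · · · · · · · · ·
    · · · · · · · · · · ·
    · · · · · · · · · · ·
    · · · · · · · · · · ·
    · · · · · · · · · · ·
    · · · · · · · · · · ·
T4:
  2·area = 48  (B↔C swapped to make it positive)
  edge (0, 6)→(8, 0): d=(8,-6) top-left  bias=+0
  edge (8, 0)→(16, 0): d=(8,0) top-left  bias=+0
  edge (16, 0)→(0, 6): d=(-16,6) right/bottom  bias=-1
    (3,0)@(7, 1): e=[2,8,38] → █
    (4,0)@(9, 1): e=[14,8,26] → █
    (5,0)@(11, 1): e=[26,8,14] → █
    (6,0)@(13, 1): e=[38,8,2] → █
    (7,0)@(15, 1): e=[50,8,-10] → ·
    (2,1)@(5, 3): e=[6,24,18] → █
    (4,1)@(9, 3): e=[30,24,-6] → ·
    (5,1)@(11, 3): e=[42,24,-18] → ·
    (6,1)@(13, 3): e=[54,24,-30] → ·
    (2,2)@(5, 5): e=[22,40,-14] → ·
    (3,2)@(7, 5): e=[34,40,-26] → ·
  covered (6 px):
    · · · █ █ █ █ · · · ·
    · · █ █ · · · · · · ·
    · · · · · · · · · · ·
    · · · · · · · · · · ·
    · · · · · · · · · · ·
    · · · · · · · · · · ·

Z-buffer (winner per pixel, '.' = empty):
  . . . 4 4 4 4 . . . .
  . . 4 4 1 1 1 . . . .
  . 2 . 1 1 1 1 1 . . .
  . 2 2 . . . . . . . .
  . 2 2 . . . . . . . .
  . 2 2 2 . . . . . . .

Final: 1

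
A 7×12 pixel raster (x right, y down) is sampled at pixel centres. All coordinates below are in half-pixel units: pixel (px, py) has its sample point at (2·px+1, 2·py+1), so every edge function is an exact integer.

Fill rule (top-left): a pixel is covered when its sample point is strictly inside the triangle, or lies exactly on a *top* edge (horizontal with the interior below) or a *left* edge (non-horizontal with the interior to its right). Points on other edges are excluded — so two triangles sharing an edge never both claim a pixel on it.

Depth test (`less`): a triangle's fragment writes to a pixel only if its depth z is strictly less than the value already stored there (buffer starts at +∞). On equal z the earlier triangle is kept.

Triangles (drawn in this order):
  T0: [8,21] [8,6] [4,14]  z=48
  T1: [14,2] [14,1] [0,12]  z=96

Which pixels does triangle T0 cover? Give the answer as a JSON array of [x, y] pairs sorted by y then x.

T0:
  2·area = 60  (B↔C swapped to make it positive)
  edge (8, 21)→(4, 14): d=(-4,-7) top-left  bias=+0
  edge (4, 14)→(8, 6): d=(4,-8) top-left  bias=+0
  edge (8, 6)→(8, 21): d=(0,15) right/bottom  bias=-1
    (3,4)@(7, 9): e=[41,4,15] → █
    (4,4)@(9, 9): e=[55,20,-15] → ·
    (3,5)@(7, 11): e=[33,12,15] → █
    (4,5)@(9, 11): e=[47,28,-15] → ·
    (2,6)@(5, 13): e=[11,4,45] → █
    (4,6)@(9, 13): e=[39,36,-15] → ·
    (2,7)@(5, 15): e=[3,12,45] → █
    (4,7)@(9, 15): e=[31,44,-15] → ·
    (2,8)@(5, 17): e=[-5,20,45] → ·
    (3,8)@(7, 17): e=[9,36,15] → █
    (4,8)@(9, 17): e=[23,52,-15] → ·
    (3,9)@(7, 19): e=[1,44,15] → █
  covered (8 px):
    · · · · · · ·
    · · · · · · ·
    · · · · · · ·
    · · · · · · ·
    · · · █ · · ·
    · · · █ · · ·
    · · █ █ · · ·
    · · █ █ · · ·
    · · · █ · · ·
    · · · █ · · ·
    · · · · · · ·
    · · · · · · ·
T1:
  2·area = 14  (B↔C swapped to make it positive)
  edge (14, 2)→(0, 12): d=(-14,10) right/bottom  bias=-1
  edge (0, 12)→(14, 1): d=(14,-11) top-left  bias=+0
  edge (14, 1)→(14, 2): d=(0,1) right/bottom  bias=-1
    (4,2)@(9, 5): e=[8,1,5] → █
    (5,2)@(11, 5): e=[-12,23,3] → ·
    (3,3)@(7, 7): e=[0,7,7] → ·  [on edge]
    (4,3)@(9, 7): e=[-20,29,5] → ·
  covered (1 px):
    · · · · · · ·
    · · · · · · ·
    · · · · █ · ·
    · · · · · · ·
    · · · · · · ·
    · · · · · · ·
    · · · · · · ·
    · · · · · · ·
    · · · · · · ·
    · · · · · · ·
    · · · · · · ·
    · · · · · · ·

Answer: [[3,4],[3,5],[2,6],[3,6],[2,7],[3,7],[3,8],[3,9]]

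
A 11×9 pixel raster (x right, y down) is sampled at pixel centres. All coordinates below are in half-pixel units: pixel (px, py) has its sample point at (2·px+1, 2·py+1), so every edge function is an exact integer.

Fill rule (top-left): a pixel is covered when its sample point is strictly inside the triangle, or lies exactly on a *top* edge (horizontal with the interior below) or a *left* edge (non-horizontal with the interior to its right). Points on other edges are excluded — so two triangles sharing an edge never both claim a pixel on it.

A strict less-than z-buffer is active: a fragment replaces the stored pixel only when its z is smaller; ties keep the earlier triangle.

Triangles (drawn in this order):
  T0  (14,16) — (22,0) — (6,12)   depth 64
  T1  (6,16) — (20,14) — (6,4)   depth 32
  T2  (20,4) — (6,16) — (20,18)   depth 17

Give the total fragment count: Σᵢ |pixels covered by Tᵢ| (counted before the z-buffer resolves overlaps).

T0:
  2·area = 160  (B↔C swapped to make it positive)
  edge (14, 16)→(6, 12): d=(-8,-4) top-left  bias=+0
  edge (6, 12)→(22, 0): d=(16,-12) top-left  bias=+0
  edge (22, 0)→(14, 16): d=(-8,16) right/bottom  bias=-1
    (10,0)@(21, 1): e=[148,4,8] → X
    (9,1)@(19, 3): e=[124,12,24] → X
    (10,1)@(21, 3): e=[132,36,-8] → .
    (8,2)@(17, 5): e=[100,20,40] → X
    (10,2)@(21, 5): e=[116,68,-24] → .
    (6,3)@(13, 7): e=[68,4,88] → X
    (7,3)@(15, 7): e=[76,28,56] → X
    (9,3)@(19, 7): e=[92,76,-8] → .
    (5,4)@(11, 9): e=[44,12,104] → X
    (9,4)@(19, 9): e=[76,108,-24] → .
    (4,5)@(9, 11): e=[20,20,120] → X
    (8,5)@(17, 11): e=[52,116,-8] → .
  covered (20 px):
    . . . . . . . . . . X
    . . . . . . . . . X .
    . . . . . . . . X X .
    . . . . . . X X X . .
    . . . . . X X X X . .
    . . . . X X X X . . .
    . . . . X X X X . . .
    . . . . . . X . . . .
    . . . . . . . . . . .
T1:
  2·area = 168  (B↔C swapped to make it positive)
  edge (6, 16)→(6, 4): d=(0,-12) top-left  bias=+0
  edge (6, 4)→(20, 14): d=(14,10) right/bottom  bias=-1
  edge (20, 14)→(6, 16): d=(-14,2) right/bottom  bias=-1
    (3,2)@(7, 5): e=[12,4,152] → X
    (4,2)@(9, 5): e=[36,-16,148] → .
    (3,3)@(7, 7): e=[12,32,124] → X
    (4,3)@(9, 7): e=[36,12,120] → X
    (5,3)@(11, 7): e=[60,-8,116] → .
    (3,4)@(7, 9): e=[12,60,96] → X
    (5,4)@(11, 9): e=[60,20,88] → X
    (6,4)@(13, 9): e=[84,0,84] → .  [on edge]
    (3,5)@(7, 11): e=[12,88,68] → X
    (6,5)@(13, 11): e=[84,28,56] → X
    (7,5)@(15, 11): e=[108,8,52] → X
    (8,5)@(17, 11): e=[132,-12,48] → .
    (6,7)@(13, 15): e=[84,84,0] → .  [on edge]
  covered (20 px):
    . . . . . . . . . . .
    . . . . . . . . . . .
    . . . X . . . . . . .
    . . . X X . . . . . .
    . . . X X X . . . . .
    . . . X X X X X . . .
    . . . X X X X X X . .
    . . . X X X . . . . .
    . . . . . . . . . . .
T2:
  2·area = 196  (B↔C swapped to make it positive)
  edge (20, 4)→(20, 18): d=(0,14) right/bottom  bias=-1
  edge (20, 18)→(6, 16): d=(-14,-2) top-left  bias=+0
  edge (6, 16)→(20, 4): d=(14,-12) top-left  bias=+0
    (9,2)@(19, 5): e=[14,180,2] → X
    (10,2)@(21, 5): e=[-14,184,26] → .
    (8,3)@(17, 7): e=[42,148,6] → X
    (10,3)@(21, 7): e=[-14,156,54] → .
    (7,4)@(15, 9): e=[70,116,10] → X
    (10,4)@(21, 9): e=[-14,128,82] → .
    (6,5)@(13, 11): e=[98,84,14] → X
    (10,5)@(21, 11): e=[-14,100,110] → .
    (5,6)@(11, 13): e=[126,52,18] → X
    (10,6)@(21, 13): e=[-14,72,138] → .
    (4,7)@(9, 15): e=[154,20,22] → X
    (10,7)@(21, 15): e=[-14,44,166] → .
    (6,8)@(13, 17): e=[98,0,98] → X  [on edge]
  covered (25 px):
    . . . . . . . . . . .
    . . . . . . . . . . .
    . . . . . . . . . X .
    . . . . . . . . X X .
    . . . . . . . X X X .
    . . . . . . X X X X .
    . . . . . X X X X X .
    . . . . X X X X X X .
    . . . . . . X X X X .

Answer: 65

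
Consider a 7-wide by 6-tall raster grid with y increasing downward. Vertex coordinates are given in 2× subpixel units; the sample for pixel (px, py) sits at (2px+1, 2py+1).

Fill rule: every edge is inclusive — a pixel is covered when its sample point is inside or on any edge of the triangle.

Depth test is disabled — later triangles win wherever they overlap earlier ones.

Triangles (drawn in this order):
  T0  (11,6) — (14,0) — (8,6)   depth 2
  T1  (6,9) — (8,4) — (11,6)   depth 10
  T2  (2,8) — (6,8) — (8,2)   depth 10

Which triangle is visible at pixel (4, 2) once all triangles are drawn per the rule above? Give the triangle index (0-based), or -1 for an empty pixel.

T0:
  2·area = 18  (B↔C swapped to make it positive)
  edge (11, 6)→(8, 6): d=(-3,0) inclusive
  edge (8, 6)→(14, 0): d=(6,-6) inclusive
  edge (14, 0)→(11, 6): d=(-3,6) inclusive
    (6,0)@(13, 1): e=[15,0,3] → X  [on edge]
    (5,1)@(11, 3): e=[9,0,9] → X  [on edge]
    (6,1)@(13, 3): e=[9,12,-3] → .
    (4,2)@(9, 5): e=[3,0,15] → X  [on edge]
    (6,2)@(13, 5): e=[3,24,-9] → .
    (3,3)@(7, 7): e=[-3,0,21] → .  [on edge]
    (4,3)@(9, 7): e=[-3,12,9] → .
    (5,3)@(11, 7): e=[-3,24,-3] → .
    (2,4)@(5, 9): e=[-9,0,27] → .  [on edge]
    (1,5)@(3, 11): e=[-15,0,33] → .  [on edge]
  covered (4 px):
    . . . . . . X
    . . . . . X .
    . . . . X X .
    . . . . . . .
    . . . . . . .
    . . . . . . .
T1:
  2·area = 19
  edge (6, 9)→(8, 4): d=(2,-5) inclusive
  edge (8, 4)→(11, 6): d=(3,2) inclusive
  edge (11, 6)→(6, 9): d=(-5,3) inclusive
    (4,2)@(9, 5): e=[7,1,11] → X
    (5,2)@(11, 5): e=[17,-3,5] → .
    (3,3)@(7, 7): e=[1,11,7] → X
    (5,3)@(11, 7): e=[21,3,-5] → .
    (3,4)@(7, 9): e=[5,17,-3] → .
    (4,4)@(9, 9): e=[15,13,-9] → .
  covered (3 px):
    . . . . . . .
    . . . . . . .
    . . . . X . .
    . . . X X . .
    . . . . . . .
    . . . . . . .
T2:
  2·area = 24  (B↔C swapped to make it positive)
  edge (2, 8)→(8, 2): d=(6,-6) inclusive
  edge (8, 2)→(6, 8): d=(-2,6) inclusive
  edge (6, 8)→(2, 8): d=(-4,0) inclusive
    (4,0)@(9, 1): e=[0,-4,28] → .  [on edge]
    (3,1)@(7, 3): e=[0,4,20] → X  [on edge]
    (4,1)@(9, 3): e=[12,-8,20] → .
    (2,2)@(5, 5): e=[0,12,12] → X  [on edge]
    (3,2)@(7, 5): e=[12,0,12] → X  [on edge]
    (4,2)@(9, 5): e=[24,-12,12] → .
    (1,3)@(3, 7): e=[0,20,4] → X  [on edge]
    (3,3)@(7, 7): e=[24,-4,4] → .
    (0,4)@(1, 9): e=[0,28,-4] → .  [on edge]
    (1,4)@(3, 9): e=[12,16,-4] → .
    (2,4)@(5, 9): e=[24,4,-4] → .
    (2,5)@(5, 11): e=[36,0,-12] → .  [on edge]
  covered (5 px):
    . . . . . . .
    . . . X . . .
    . . X X . . .
    . X X . . . .
    . . . . . . .
    . . . . . . .

Z-buffer (winner per pixel, '.' = empty):
  . . . . . . 0
  . . . 2 . 0 .
  . . 2 2 1 0 .
  . 2 2 1 1 . .
  . . . . . . .
  . . . . . . .

Final: 1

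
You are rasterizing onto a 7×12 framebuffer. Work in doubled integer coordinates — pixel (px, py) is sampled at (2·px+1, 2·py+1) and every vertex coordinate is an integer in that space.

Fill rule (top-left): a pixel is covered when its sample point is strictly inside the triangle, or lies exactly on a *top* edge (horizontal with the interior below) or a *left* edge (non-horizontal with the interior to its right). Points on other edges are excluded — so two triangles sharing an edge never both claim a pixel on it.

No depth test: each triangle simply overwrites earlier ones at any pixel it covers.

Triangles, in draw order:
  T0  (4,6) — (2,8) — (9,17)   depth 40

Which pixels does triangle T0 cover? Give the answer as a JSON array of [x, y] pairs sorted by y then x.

T0:
  2·area = 32  (B↔C swapped to make it positive)
  edge (4, 6)→(9, 17): d=(5,11) right/bottom  bias=-1
  edge (9, 17)→(2, 8): d=(-7,-9) top-left  bias=+0
  edge (2, 8)→(4, 6): d=(2,-2) top-left  bias=+0
    (4,0)@(9, 1): e=[-80,112,0] → ·  [on edge]
    (3,1)@(7, 3): e=[-48,80,0] → ·  [on edge]
    (2,2)@(5, 5): e=[-16,48,0] → ·  [on edge]
    (1,3)@(3, 7): e=[16,16,0] → █  [on edge]
    (2,3)@(5, 7): e=[-6,34,4] → ·
    (0,4)@(1, 9): e=[48,-16,0] → ·  [on edge]
    (1,4)@(3, 9): e=[26,2,4] → █
    (2,4)@(5, 9): e=[4,20,8] → █
    (3,4)@(7, 9): e=[-18,38,12] → ·
    (1,5)@(3, 11): e=[36,-12,8] → ·
    (2,5)@(5, 11): e=[14,6,12] → █
    (3,5)@(7, 11): e=[-8,24,16] → ·
    (4,8)@(9, 17): e=[0,0,32] → ·  [on edge]
  covered (5 px):
    · · · · · · ·
    · · · · · · ·
    · · · · · · ·
    · █ · · · · ·
    · █ █ · · · ·
    · · █ · · · ·
    · · · █ · · ·
    · · · · · · ·
    · · · · · · ·
    · · · · · · ·
    · · · · · · ·
    · · · · · · ·

Answer: [[1,3],[1,4],[2,4],[2,5],[3,6]]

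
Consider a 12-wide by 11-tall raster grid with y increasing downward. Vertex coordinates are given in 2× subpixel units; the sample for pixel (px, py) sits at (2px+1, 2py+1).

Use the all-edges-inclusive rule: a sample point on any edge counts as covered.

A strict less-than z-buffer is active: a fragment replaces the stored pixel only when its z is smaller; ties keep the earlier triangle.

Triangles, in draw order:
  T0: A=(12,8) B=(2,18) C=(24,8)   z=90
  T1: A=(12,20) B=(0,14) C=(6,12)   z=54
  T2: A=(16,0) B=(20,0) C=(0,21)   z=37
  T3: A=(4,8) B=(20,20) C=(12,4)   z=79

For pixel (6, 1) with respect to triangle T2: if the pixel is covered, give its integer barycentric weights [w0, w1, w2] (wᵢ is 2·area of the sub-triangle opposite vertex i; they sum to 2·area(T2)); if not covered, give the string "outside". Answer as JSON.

T0:
  2·area = 120  (B↔C swapped to make it positive)
  edge (12, 8)→(24, 8): d=(12,0) inclusive
  edge (24, 8)→(2, 18): d=(-22,10) inclusive
  edge (2, 18)→(12, 8): d=(10,-10) inclusive
    (9,0)@(19, 1): e=[-84,204,0] → .  [on edge]
    (8,1)@(17, 3): e=[-60,180,0] → .  [on edge]
    (7,2)@(15, 5): e=[-36,156,0] → .  [on edge]
    (6,3)@(13, 7): e=[-12,132,0] → .  [on edge]
    (5,4)@(11, 9): e=[12,108,0] → X  [on edge]
    (6,4)@(13, 9): e=[12,88,20] → X
    (7,4)@(15, 9): e=[12,68,40] → X
    (8,4)@(17, 9): e=[12,48,60] → X
    (9,4)@(19, 9): e=[12,28,80] → X
    (10,4)@(21, 9): e=[12,8,100] → X
    (11,4)@(23, 9): e=[12,-12,120] → .
    (4,5)@(9, 11): e=[36,84,0] → X  [on edge]
    (3,6)@(7, 13): e=[60,60,0] → X  [on edge]
    (6,6)@(13, 13): e=[60,0,60] → X  [on edge]
    (2,7)@(5, 15): e=[84,36,0] → X  [on edge]
    (1,8)@(3, 17): e=[108,12,0] → X  [on edge]
    (0,9)@(1, 19): e=[132,-12,0] → .  [on edge]
  covered (18 px):
    . . . . . . . . . . . .
    . . . . . . . . . . . .
    . . . . . . . . . . . .
    . . . . . . . . . . . .
    . . . . . X X X X X X .
    . . . . X X X X X . . .
    . . . X X X X . . . . .
    . . X X . . . . . . . .
    . X . . . . . . . . . .
    . . . . . . . . . . . .
    . . . . . . . . . . . .
T1:
  2·area = 60
  edge (12, 20)→(0, 14): d=(-12,-6) inclusive
  edge (0, 14)→(6, 12): d=(6,-2) inclusive
  edge (6, 12)→(12, 20): d=(6,8) inclusive
    (10,3)@(21, 7): e=[210,0,-150] → .  [on edge]
    (7,4)@(15, 9): e=[150,0,-90] → .  [on edge]
    (4,5)@(9, 11): e=[90,0,-30] → .  [on edge]
    (1,6)@(3, 13): e=[30,0,30] → X  [on edge]
    (2,6)@(5, 13): e=[42,4,14] → X
    (3,6)@(7, 13): e=[54,8,-2] → .
    (1,7)@(3, 15): e=[6,12,42] → X
    (3,7)@(7, 15): e=[30,20,10] → X
    (4,7)@(9, 15): e=[42,24,-6] → .
    (1,8)@(3, 17): e=[-18,24,54] → .
    (2,8)@(5, 17): e=[-6,28,38] → .
    (3,8)@(7, 17): e=[6,32,22] → X
  covered (8 px):
    . . . . . . . . . . . .
    . . . . . . . . . . . .
    . . . . . . . . . . . .
    . . . . . . . . . . . .
    . . . . . . . . . . . .
    . . . . . . . . . . . .
    . X X . . . . . . . . .
    . X X X . . . . . . . .
    . . . X X . . . . . . .
    . . . . . X . . . . . .
    . . . . . . . . . . . .
T2:
  2·area = 84
  edge (16, 0)→(20, 0): d=(4,0) inclusive
  edge (20, 0)→(0, 21): d=(-20,21) inclusive
  edge (0, 21)→(16, 0): d=(16,-21) inclusive
    (8,0)@(17, 1): e=[4,43,37] → X
    (9,0)@(19, 1): e=[4,1,79] → X
    (10,0)@(21, 1): e=[4,-41,121] → .
    (7,1)@(15, 3): e=[12,45,27] → X
    (9,1)@(19, 3): e=[12,-39,111] → .
    (6,2)@(13, 5): e=[20,47,17] → X
    (8,2)@(17, 5): e=[20,-37,101] → .
    (5,3)@(11, 7): e=[28,49,7] → X
    (7,3)@(15, 7): e=[28,-35,91] → .
    (5,4)@(11, 9): e=[36,9,39] → X
    (6,4)@(13, 9): e=[36,-33,81] → .
    (4,5)@(9, 11): e=[44,11,29] → X
  covered (12 px):
    . . . . . . . . X X . .
    . . . . . . . X X . . .
    . . . . . . X X . . . .
    . . . . . X X . . . . .
    . . . . . X . . . . . .
    . . . . X . . . . . . .
    . . . X . . . . . . . .
    . . X . . . . . . . . .
    . . . . . . . . . . . .
    . . . . . . . . . . . .
    . . . . . . . . . . . .
T3:
  2·area = 160  (B↔C swapped to make it positive)
  edge (4, 8)→(12, 4): d=(8,-4) inclusive
  edge (12, 4)→(20, 20): d=(8,16) inclusive
  edge (20, 20)→(4, 8): d=(-16,-12) inclusive
    (5,2)@(11, 5): e=[4,24,132] → X
    (6,2)@(13, 5): e=[12,-8,156] → .
    (3,3)@(7, 7): e=[4,104,52] → X
    (4,3)@(9, 7): e=[12,72,76] → X
    (6,3)@(13, 7): e=[28,8,124] → X
    (7,3)@(15, 7): e=[36,-24,148] → .
    (3,4)@(7, 9): e=[20,120,20] → X
    (7,4)@(15, 9): e=[52,-8,116] → .
    (3,5)@(7, 11): e=[36,136,-12] → .
    (4,5)@(9, 11): e=[44,104,12] → X
    (7,5)@(15, 11): e=[68,8,84] → X
    (8,5)@(17, 11): e=[76,-24,108] → .
  covered (20 px):
    . . . . . . . . . . . .
    . . . . . . . . . . . .
    . . . . . X . . . . . .
    . . . X X X X . . . . .
    . . . X X X X . . . . .
    . . . . X X X X . . . .
    . . . . . X X X . . . .
    . . . . . . . X X . . .
    . . . . . . . . X . . .
    . . . . . . . . . X . .
    . . . . . . . . . . . .

Final: "outside"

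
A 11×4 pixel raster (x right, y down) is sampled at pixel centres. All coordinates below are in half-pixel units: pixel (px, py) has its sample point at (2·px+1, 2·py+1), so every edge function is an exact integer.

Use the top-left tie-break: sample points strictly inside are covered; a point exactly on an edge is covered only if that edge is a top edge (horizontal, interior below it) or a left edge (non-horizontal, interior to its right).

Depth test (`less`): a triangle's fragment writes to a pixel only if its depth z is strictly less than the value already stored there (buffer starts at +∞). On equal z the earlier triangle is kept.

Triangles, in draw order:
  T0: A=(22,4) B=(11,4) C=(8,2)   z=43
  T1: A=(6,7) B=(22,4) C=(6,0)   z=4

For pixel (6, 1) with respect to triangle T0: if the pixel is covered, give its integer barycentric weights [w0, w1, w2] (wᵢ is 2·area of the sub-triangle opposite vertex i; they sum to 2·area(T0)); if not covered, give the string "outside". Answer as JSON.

T0:
  2·area = 22
  edge (22, 4)→(11, 4): d=(-11,0) right/bottom  bias=-1
  edge (11, 4)→(8, 2): d=(-3,-2) top-left  bias=+0
  edge (8, 2)→(22, 4): d=(14,2) right/bottom  bias=-1
    (0,0)@(1, 1): e=[33,-11,0] → ·  [on edge]
    (5,1)@(11, 3): e=[11,3,8] → █
    (6,1)@(13, 3): e=[11,7,4] → █
    (7,1)@(15, 3): e=[11,11,0] → ·  [on edge]
    (5,2)@(11, 5): e=[-11,-3,36] → ·
    (6,2)@(13, 5): e=[-11,1,32] → ·
  covered (2 px):
    · · · · · · · · · · ·
    · · · · · █ █ · · · ·
    · · · · · · · · · · ·
    · · · · · · · · · · ·
T1:
  2·area = 112  (B↔C swapped to make it positive)
  edge (6, 7)→(6, 0): d=(0,-7) top-left  bias=+0
  edge (6, 0)→(22, 4): d=(16,4) right/bottom  bias=-1
  edge (22, 4)→(6, 7): d=(-16,3) right/bottom  bias=-1
    (3,0)@(7, 1): e=[7,12,93] → █
    (4,0)@(9, 1): e=[21,4,87] → █
    (5,0)@(11, 1): e=[35,-4,81] → ·
    (3,1)@(7, 3): e=[7,44,61] → █
    (5,1)@(11, 3): e=[35,28,49] → █
    (6,1)@(13, 3): e=[49,20,43] → █
    (7,1)@(15, 3): e=[63,12,37] → █
    (8,1)@(17, 3): e=[77,4,31] → █
    (9,1)@(19, 3): e=[91,-4,25] → ·
    (3,2)@(7, 5): e=[7,76,29] → █
    (8,2)@(17, 5): e=[77,36,-1] → ·
    (3,3)@(7, 7): e=[7,108,-3] → ·
  covered (13 px):
    · · · █ █ · · · · · ·
    · · · █ █ █ █ █ █ · ·
    · · · █ █ █ █ █ · · ·
    · · · · · · · · · · ·

Answer: [7,4,11]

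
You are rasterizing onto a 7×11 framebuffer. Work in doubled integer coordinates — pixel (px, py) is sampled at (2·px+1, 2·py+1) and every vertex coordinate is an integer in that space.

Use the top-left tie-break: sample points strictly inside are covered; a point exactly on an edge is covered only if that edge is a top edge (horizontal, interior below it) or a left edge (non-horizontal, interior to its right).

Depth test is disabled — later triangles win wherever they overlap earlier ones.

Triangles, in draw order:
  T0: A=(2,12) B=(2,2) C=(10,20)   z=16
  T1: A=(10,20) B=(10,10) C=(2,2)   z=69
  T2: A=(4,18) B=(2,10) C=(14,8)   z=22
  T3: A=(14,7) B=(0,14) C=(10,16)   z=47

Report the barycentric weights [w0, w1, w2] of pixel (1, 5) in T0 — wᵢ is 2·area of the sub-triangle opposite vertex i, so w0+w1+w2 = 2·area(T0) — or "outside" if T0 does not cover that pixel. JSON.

T0:
  2·area = 80
  edge (2, 12)→(2, 2): d=(0,-10) top-left  bias=+0
  edge (2, 2)→(10, 20): d=(8,18) right/bottom  bias=-1
  edge (10, 20)→(2, 12): d=(-8,-8) top-left  bias=+0
    (1,2)@(3, 5): e=[10,6,64] → X
    (2,2)@(5, 5): e=[30,-30,80] → .
    (1,3)@(3, 7): e=[10,22,48] → X
    (2,3)@(5, 7): e=[30,-14,64] → .
    (1,4)@(3, 9): e=[10,38,32] → X
    (2,4)@(5, 9): e=[30,2,48] → X
    (3,4)@(7, 9): e=[50,-34,64] → .
    (0,5)@(1, 11): e=[-10,90,0] → .  [on edge]
    (1,5)@(3, 11): e=[10,54,16] → X
    (3,5)@(7, 11): e=[50,-18,48] → .
    (1,6)@(3, 13): e=[10,70,0] → X  [on edge]
    (3,6)@(7, 13): e=[50,-2,32] → .
    (2,7)@(5, 15): e=[30,50,0] → X  [on edge]
    (3,8)@(7, 17): e=[50,30,0] → X  [on edge]
    (4,9)@(9, 19): e=[70,10,0] → X  [on edge]
    (5,10)@(11, 21): e=[90,-10,0] → .  [on edge]
  covered (12 px):
    . . . . . . .
    . . . . . . .
    . X . . . . .
    . X . . . . .
    . X X . . . .
    . X X . . . .
    . X X . . . .
    . . X X . . .
    . . . X . . .
    . . . . X . .
    . . . . . . .
T1:
  2·area = 80  (B↔C swapped to make it positive)
  edge (10, 20)→(2, 2): d=(-8,-18) top-left  bias=+0
  edge (2, 2)→(10, 10): d=(8,8) right/bottom  bias=-1
  edge (10, 10)→(10, 20): d=(0,10) right/bottom  bias=-1
    (0,0)@(1, 1): e=[-10,0,90] → .  [on edge]
    (1,1)@(3, 3): e=[10,0,70] → .  [on edge]
    (2,2)@(5, 5): e=[30,0,50] → .  [on edge]
    (2,3)@(5, 7): e=[14,16,50] → X
    (3,3)@(7, 7): e=[50,0,30] → .  [on edge]
    (2,4)@(5, 9): e=[-2,32,50] → .
    (3,4)@(7, 9): e=[34,16,30] → X
    (4,4)@(9, 9): e=[70,0,10] → .  [on edge]
    (3,5)@(7, 11): e=[18,32,30] → X
    (4,5)@(9, 11): e=[54,16,10] → X
    (5,5)@(11, 11): e=[90,0,-10] → .  [on edge]
    (3,6)@(7, 13): e=[2,48,30] → X
    (6,6)@(13, 13): e=[110,0,-30] → .  [on edge]
  covered (8 px):
    . . . . . . .
    . . . . . . .
    . . . . . . .
    . . X . . . .
    . . . X . . .
    . . . X X . .
    . . . X X . .
    . . . . X . .
    . . . . X . .
    . . . . . . .
    . . . . . . .
T2:
  2·area = 100
  edge (4, 18)→(2, 10): d=(-2,-8) top-left  bias=+0
  edge (2, 10)→(14, 8): d=(12,-2) top-left  bias=+0
  edge (14, 8)→(4, 18): d=(-10,10) right/bottom  bias=-1
    (4,4)@(9, 9): e=[58,2,40] → X
    (5,4)@(11, 9): e=[74,6,20] → X
    (6,4)@(13, 9): e=[90,10,0] → .  [on edge]
    (1,5)@(3, 11): e=[6,14,80] → X
    (2,5)@(5, 11): e=[22,18,60] → X
    (3,5)@(7, 11): e=[38,22,40] → X
    (5,5)@(11, 11): e=[70,30,0] → .  [on edge]
    (1,6)@(3, 13): e=[2,38,60] → X
    (4,6)@(9, 13): e=[50,50,0] → .  [on edge]
    (1,7)@(3, 15): e=[-2,62,40] → .
    (2,7)@(5, 15): e=[14,66,20] → X
    (3,7)@(7, 15): e=[30,70,0] → .  [on edge]
    (2,8)@(5, 17): e=[10,90,0] → .  [on edge]
    (1,9)@(3, 19): e=[-10,110,0] → .  [on edge]
    (0,10)@(1, 21): e=[-30,130,0] → .  [on edge]
  covered (10 px):
    . . . . . . .
    . . . . . . .
    . . . . . . .
    . . . . . . .
    . . . . X X .
    . X X X X . .
    . X X X . . .
    . . X . . . .
    . . . . . . .
    . . . . . . .
    . . . . . . .
T3:
  2·area = 98  (B↔C swapped to make it positive)
  edge (14, 7)→(10, 16): d=(-4,9) right/bottom  bias=-1
  edge (10, 16)→(0, 14): d=(-10,-2) top-left  bias=+0
  edge (0, 14)→(14, 7): d=(14,-7) top-left  bias=+0
    (5,4)@(11, 9): e=[19,72,7] → X
    (6,4)@(13, 9): e=[1,76,21] → X
    (3,5)@(7, 11): e=[47,44,7] → X
    (4,5)@(9, 11): e=[29,48,21] → X
    (6,5)@(13, 11): e=[-7,56,49] → .
    (1,6)@(3, 13): e=[75,16,7] → X
    (2,6)@(5, 13): e=[57,20,21] → X
    (6,6)@(13, 13): e=[-15,36,77] → .
    (1,7)@(3, 15): e=[67,-4,35] → .
    (2,7)@(5, 15): e=[49,0,49] → X  [on edge]
    (5,7)@(11, 15): e=[-5,12,91] → .
    (2,8)@(5, 17): e=[41,-20,77] → .
  covered (13 px):
    . . . . . . .
    . . . . . . .
    . . . . . . .
    . . . . . . .
    . . . . . X X
    . . . X X X .
    . X X X X X .
    . . X X X . .
    . . . . . . .
    . . . . . . .
    . . . . . . .

Answer: [54,16,10]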